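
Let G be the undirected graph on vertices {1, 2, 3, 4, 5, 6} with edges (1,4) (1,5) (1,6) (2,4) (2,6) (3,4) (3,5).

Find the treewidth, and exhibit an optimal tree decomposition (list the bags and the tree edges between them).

Treewidth 2.
One optimal decomposition is:
Bags: B1 = {3, 4, 5}  B2 = {1, 4, 5}  B3 = {1, 2, 4}  B4 = {1, 2, 6}
Tree: B1–B2, B2–B3, B3–B4

Every bag has size at most 3, so the width is 3 − 1 = 2 and tw(G) ≤ 2. The edges 3–5–1–4–3 form a cycle, so G is not a tree and its treewidth is at least 2. The upper and lower bounds meet at 2, so that is the treewidth.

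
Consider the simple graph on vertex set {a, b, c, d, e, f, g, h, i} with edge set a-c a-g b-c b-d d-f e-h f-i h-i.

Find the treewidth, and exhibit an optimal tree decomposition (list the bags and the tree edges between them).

Each bag holds 2 vertices, so the decomposition has width 1, which upper-bounds the treewidth. Since G has at least one edge (e.g. g–a), it is not an edgeless graph, so tw(G) ≥ 1. Combining the bounds, tw(G) = 1.

Treewidth 1.
One such decomposition:
Bags: B1 = {a, g}  B2 = {a, c}  B3 = {b, c}  B4 = {b, d}  B5 = {d, f}  B6 = {f, i}  B7 = {h, i}  B8 = {e, h}
Tree: B1–B2, B2–B3, B3–B4, B4–B5, B5–B6, B6–B7, B7–B8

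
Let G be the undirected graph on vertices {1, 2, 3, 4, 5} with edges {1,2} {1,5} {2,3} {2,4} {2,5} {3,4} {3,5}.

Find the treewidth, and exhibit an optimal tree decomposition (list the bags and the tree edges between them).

The largest bag has 3 vertices, giving width 2; this decomposition certifies tw(G) ≤ 2. For the lower bound, the 3 vertices {1, 2, 5} are pairwise adjacent, and any tree decomposition puts a clique entirely inside one bag — forcing width ≥ 2. Therefore the treewidth is 2.

Treewidth 2.
One such decomposition:
Bags: B1 = {2, 3, 5}  B2 = {2, 3, 4}  B3 = {1, 2, 5}
Tree: B1–B2, B1–B3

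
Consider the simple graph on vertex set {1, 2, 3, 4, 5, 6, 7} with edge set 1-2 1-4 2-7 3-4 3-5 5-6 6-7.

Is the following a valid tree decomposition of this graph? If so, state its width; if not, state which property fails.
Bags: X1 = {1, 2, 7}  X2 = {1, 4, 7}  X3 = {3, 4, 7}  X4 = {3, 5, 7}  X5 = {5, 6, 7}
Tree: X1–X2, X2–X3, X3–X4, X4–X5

Every vertex of G appears in some bag (union = {1, 2, 3, 4, 5, 6, 7}); every edge is covered by a bag; and for each vertex v the set of bags containing v is connected in the bag tree. The decomposition is therefore valid. The largest bag has 3 vertices, so the width is 2.

Yes; width 2.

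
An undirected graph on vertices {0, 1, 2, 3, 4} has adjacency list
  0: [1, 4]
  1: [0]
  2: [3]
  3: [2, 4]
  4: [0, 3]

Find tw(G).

1

A width-1 tree decomposition is:
Bags: B1 = {0, 1}  B2 = {0, 4}  B3 = {3, 4}  B4 = {2, 3}
Tree: B1–B2, B2–B3, B3–B4
Each bag holds 2 vertices, so the decomposition has width 1, which upper-bounds the treewidth. Any graph with an edge has treewidth ≥ 1, and G has the edge 1–0. Therefore the treewidth is 1.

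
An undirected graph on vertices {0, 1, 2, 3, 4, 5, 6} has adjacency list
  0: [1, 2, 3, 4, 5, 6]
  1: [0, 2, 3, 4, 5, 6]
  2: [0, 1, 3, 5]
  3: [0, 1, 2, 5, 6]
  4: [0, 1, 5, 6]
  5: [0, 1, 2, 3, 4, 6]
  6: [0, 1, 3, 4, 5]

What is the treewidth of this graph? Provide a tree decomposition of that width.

Treewidth 4.
One such decomposition:
Bags: B1 = {0, 1, 2, 3, 5}  B2 = {0, 1, 3, 5, 6}  B3 = {0, 1, 4, 5, 6}
Tree: B1–B2, B2–B3

The largest bag has 5 vertices, giving width 4; this decomposition certifies tw(G) ≤ 4. Conversely, {0, 1, 2, 3, 5} is a clique of size 5, and the vertices of any clique must share a bag in every tree decomposition; so some bag has ≥ 5 vertices and tw(G) ≥ 4. Therefore the treewidth is 4.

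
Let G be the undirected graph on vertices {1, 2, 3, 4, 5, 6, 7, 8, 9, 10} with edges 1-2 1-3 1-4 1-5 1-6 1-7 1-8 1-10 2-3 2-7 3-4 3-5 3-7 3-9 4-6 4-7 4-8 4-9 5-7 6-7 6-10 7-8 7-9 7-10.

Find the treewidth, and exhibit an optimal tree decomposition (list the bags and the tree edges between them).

Every bag has size at most 4, so the width is 4 − 1 = 3 and tw(G) ≤ 3. On the other hand G contains the 4-clique {1, 4, 7, 8}. A clique must lie in a single bag of any decomposition, so no decomposition can have width below 3. Therefore the treewidth is 3.

Treewidth 3.
One such decomposition:
Bags: B1 = {3, 4, 7, 9}  B2 = {1, 3, 4, 7}  B3 = {1, 3, 5, 7}  B4 = {1, 4, 6, 7}  B5 = {1, 4, 7, 8}  B6 = {1, 2, 3, 7}  B7 = {1, 6, 7, 10}
Tree: B1–B2, B2–B3, B2–B4, B2–B5, B2–B6, B4–B7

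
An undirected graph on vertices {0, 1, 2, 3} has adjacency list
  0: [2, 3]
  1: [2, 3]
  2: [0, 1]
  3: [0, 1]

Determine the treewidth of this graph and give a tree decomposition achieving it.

Treewidth 2.
Bags: B1 = {0, 1, 2}  B2 = {0, 1, 3}
Tree: B1–B2

Each bag holds 3 vertices, so the decomposition has width 2, which upper-bounds the treewidth. Since 1–2–0–3–1 is a cycle in G, G is not acyclic. Forests are exactly the graphs of treewidth ≤ 1, so tw(G) ≥ 2. Therefore the treewidth is 2.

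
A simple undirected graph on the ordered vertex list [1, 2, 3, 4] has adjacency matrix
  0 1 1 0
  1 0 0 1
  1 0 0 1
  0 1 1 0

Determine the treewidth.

A width-2 tree decomposition is:
Bags: B1 = {1, 3, 4}  B2 = {1, 2, 4}
Tree: B1–B2
Each bag holds 3 vertices, so the decomposition has width 2, which upper-bounds the treewidth. For the lower bound, G contains the cycle 1–3–4–2–1, so G is not a forest; only forests have treewidth ≤ 1, hence tw(G) ≥ 2. Hence tw(G) = 2 exactly.

2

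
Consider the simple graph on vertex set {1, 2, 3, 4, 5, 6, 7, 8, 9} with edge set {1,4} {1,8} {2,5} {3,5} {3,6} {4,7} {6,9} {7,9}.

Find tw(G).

A width-1 tree decomposition is:
Bags: B1 = {1, 8}  B2 = {1, 4}  B3 = {4, 7}  B4 = {7, 9}  B5 = {6, 9}  B6 = {3, 6}  B7 = {3, 5}  B8 = {2, 5}
Tree: B1–B2, B2–B3, B3–B4, B4–B5, B5–B6, B6–B7, B7–B8
Every bag has size at most 2, so the width is 2 − 1 = 1 and tw(G) ≤ 1. G has an edge, so its treewidth is at least 1. Therefore the treewidth is 1.

1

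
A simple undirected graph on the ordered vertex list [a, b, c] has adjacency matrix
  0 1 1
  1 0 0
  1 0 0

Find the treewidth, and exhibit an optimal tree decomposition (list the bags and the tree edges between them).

Treewidth 1.
Bags: B1 = {a, b}  B2 = {a, c}
Tree: B1–B2

The largest bag has 2 vertices, giving width 1; this decomposition certifies tw(G) ≤ 1. G has an edge, so its treewidth is at least 1. Therefore the treewidth is 1.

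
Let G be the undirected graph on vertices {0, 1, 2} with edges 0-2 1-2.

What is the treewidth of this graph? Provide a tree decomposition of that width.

Each bag holds 2 vertices, so the decomposition has width 1, which upper-bounds the treewidth. Any graph with an edge has treewidth ≥ 1, and G has the edge 1–2. Combining the bounds, tw(G) = 1.

Treewidth 1.
Bags: B1 = {1, 2}  B2 = {0, 2}
Tree: B1–B2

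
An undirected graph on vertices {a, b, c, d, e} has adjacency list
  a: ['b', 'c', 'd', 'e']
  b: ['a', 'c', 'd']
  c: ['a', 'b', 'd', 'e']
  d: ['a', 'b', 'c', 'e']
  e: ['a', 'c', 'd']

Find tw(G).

3

A width-3 tree decomposition is:
Bags: B1 = {a, c, d, e}  B2 = {a, b, c, d}
Tree: B1–B2
The largest bag has 4 vertices, giving width 3; this decomposition certifies tw(G) ≤ 3. For the lower bound, the 4 vertices {a, c, d, e} are pairwise adjacent, and any tree decomposition puts a clique entirely inside one bag — forcing width ≥ 3. Hence tw(G) = 3 exactly.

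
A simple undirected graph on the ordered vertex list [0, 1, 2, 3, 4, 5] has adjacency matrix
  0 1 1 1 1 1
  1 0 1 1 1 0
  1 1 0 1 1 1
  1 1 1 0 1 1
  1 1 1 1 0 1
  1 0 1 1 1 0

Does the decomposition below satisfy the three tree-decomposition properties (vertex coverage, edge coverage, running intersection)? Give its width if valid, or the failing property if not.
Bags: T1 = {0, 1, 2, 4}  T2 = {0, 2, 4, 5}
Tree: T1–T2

No — vertex 3 appears in no bag.

A tree decomposition must satisfy three properties: every vertex lies in some bag; for every edge, both endpoints lie together in some bag; and for every vertex, the bags containing it form a connected subtree. Here vertex 3 appears in no bag, so the decomposition is invalid.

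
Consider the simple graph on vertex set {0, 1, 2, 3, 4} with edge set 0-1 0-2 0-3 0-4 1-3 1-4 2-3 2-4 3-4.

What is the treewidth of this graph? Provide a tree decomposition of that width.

Treewidth 3.
One such decomposition:
Bags: B1 = {0, 1, 3, 4}  B2 = {0, 2, 3, 4}
Tree: B1–B2

The largest bag has 4 vertices, giving width 3; this decomposition certifies tw(G) ≤ 3. On the other hand G contains the 4-clique {0, 1, 3, 4}. A clique must lie in a single bag of any decomposition, so no decomposition can have width below 3. Hence tw(G) = 3 exactly.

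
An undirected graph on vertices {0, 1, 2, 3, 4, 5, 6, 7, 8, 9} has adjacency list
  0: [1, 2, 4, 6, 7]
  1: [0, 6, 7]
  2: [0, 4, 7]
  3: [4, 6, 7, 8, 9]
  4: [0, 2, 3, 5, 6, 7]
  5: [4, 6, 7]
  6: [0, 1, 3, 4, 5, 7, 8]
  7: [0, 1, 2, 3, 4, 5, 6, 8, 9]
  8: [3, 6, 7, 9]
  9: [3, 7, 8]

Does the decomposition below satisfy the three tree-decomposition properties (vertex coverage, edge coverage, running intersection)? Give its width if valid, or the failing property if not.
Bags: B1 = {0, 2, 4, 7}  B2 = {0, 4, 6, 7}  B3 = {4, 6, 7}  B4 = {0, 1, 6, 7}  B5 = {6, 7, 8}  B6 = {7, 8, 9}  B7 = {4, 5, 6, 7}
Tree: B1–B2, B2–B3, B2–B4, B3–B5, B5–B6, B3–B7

A tree decomposition must satisfy three properties: every vertex lies in some bag; for every edge, both endpoints lie together in some bag; and for every vertex, the bags containing it form a connected subtree. Here vertex 3 appears in no bag, so the decomposition is invalid.

No — vertex 3 appears in no bag.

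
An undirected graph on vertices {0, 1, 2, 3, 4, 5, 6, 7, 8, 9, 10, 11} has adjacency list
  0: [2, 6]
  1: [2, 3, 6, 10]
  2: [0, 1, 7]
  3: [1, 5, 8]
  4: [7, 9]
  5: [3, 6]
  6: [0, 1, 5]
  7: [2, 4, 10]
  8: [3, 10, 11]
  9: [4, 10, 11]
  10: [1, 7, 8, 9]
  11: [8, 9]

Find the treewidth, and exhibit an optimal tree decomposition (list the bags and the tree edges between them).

Treewidth 3.
One optimal decomposition is:
Bags: B1 = {4, 7, 9, 11}  B2 = {7, 9, 10, 11}  B3 = {7, 8, 10, 11}  B4 = {2, 7, 8, 10}  B5 = {1, 2, 8, 10}  B6 = {1, 2, 3, 8}  B7 = {0, 1, 2, 3}  B8 = {0, 1, 3, 6}  B9 = {0, 3, 5, 6}
Tree: B1–B2, B2–B3, B3–B4, B4–B5, B5–B6, B6–B7, B7–B8, B8–B9

The largest bag has 4 vertices, giving width 3; this decomposition certifies tw(G) ≤ 3. For the lower bound: the 4 vertex sets {4,9,11}, {7}, {10}, {1,2,3,8} are disjoint, each induces a connected subgraph, and every pair is joined by at least one edge of G. Contracting each set to a single vertex therefore yields K_{4} as a minor, and since treewidth is minor-monotone, tw(G) ≥ tw(K_{4}) = 3. The upper and lower bounds meet at 3, so that is the treewidth.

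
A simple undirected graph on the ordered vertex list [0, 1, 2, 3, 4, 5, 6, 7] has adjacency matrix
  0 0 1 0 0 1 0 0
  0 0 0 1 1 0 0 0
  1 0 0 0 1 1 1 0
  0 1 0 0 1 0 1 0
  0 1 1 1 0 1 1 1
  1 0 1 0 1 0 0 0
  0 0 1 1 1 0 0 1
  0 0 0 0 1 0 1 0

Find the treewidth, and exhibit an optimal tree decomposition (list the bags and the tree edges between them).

Treewidth 2.
One such decomposition:
Bags: B1 = {2, 4, 6}  B2 = {3, 4, 6}  B3 = {1, 3, 4}  B4 = {4, 6, 7}  B5 = {2, 4, 5}  B6 = {0, 2, 5}
Tree: B1–B2, B2–B3, B1–B4, B1–B5, B5–B6

Every bag has size at most 3, so the width is 3 − 1 = 2 and tw(G) ≤ 2. Conversely, {0, 2, 5} is a clique of size 3, and the vertices of any clique must share a bag in every tree decomposition; so some bag has ≥ 3 vertices and tw(G) ≥ 2. Therefore the treewidth is 2.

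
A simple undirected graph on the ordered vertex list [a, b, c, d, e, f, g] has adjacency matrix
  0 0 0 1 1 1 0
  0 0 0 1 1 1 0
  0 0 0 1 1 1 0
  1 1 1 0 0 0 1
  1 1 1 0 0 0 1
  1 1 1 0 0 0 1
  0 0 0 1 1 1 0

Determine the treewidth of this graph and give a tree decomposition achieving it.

Treewidth 3.
Bags: B1 = {b, d, e, f}  B2 = {d, e, f, g}  B3 = {c, d, e, f}  B4 = {a, d, e, f}
Tree: B1–B2, B2–B3, B3–B4

The largest bag has 4 vertices, giving width 3; this decomposition certifies tw(G) ≤ 3. For the lower bound: the 4 vertex sets {b,f}, {d,g}, {e}, {c} are disjoint, each induces a connected subgraph, and every pair is joined by at least one edge of G. Contracting each set to a single vertex therefore yields K_{4} as a minor, and since treewidth is minor-monotone, tw(G) ≥ tw(K_{4}) = 3. The upper and lower bounds meet at 3, so that is the treewidth.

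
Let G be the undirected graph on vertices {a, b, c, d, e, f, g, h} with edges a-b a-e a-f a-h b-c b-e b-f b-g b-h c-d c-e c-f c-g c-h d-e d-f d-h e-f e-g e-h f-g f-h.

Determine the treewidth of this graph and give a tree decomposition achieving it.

The largest bag has 5 vertices, giving width 4; this decomposition certifies tw(G) ≤ 4. On the other hand G contains the 5-clique {b, c, e, f, g}. A clique must lie in a single bag of any decomposition, so no decomposition can have width below 4. Therefore the treewidth is 4.

Treewidth 4.
One optimal decomposition is:
Bags: B1 = {c, d, e, f, h}  B2 = {b, c, e, f, h}  B3 = {a, b, e, f, h}  B4 = {b, c, e, f, g}
Tree: B1–B2, B2–B3, B2–B4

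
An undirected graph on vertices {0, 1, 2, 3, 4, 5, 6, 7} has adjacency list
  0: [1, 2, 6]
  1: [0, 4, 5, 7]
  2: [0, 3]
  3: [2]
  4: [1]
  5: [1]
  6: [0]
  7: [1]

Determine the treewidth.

A width-1 tree decomposition is:
Bags: B1 = {0, 6}  B2 = {0, 1}  B3 = {0, 2}  B4 = {1, 5}  B5 = {1, 4}  B6 = {1, 7}  B7 = {2, 3}
Tree: B1–B2, B2–B3, B2–B4, B4–B5, B5–B6, B3–B7
The largest bag has 2 vertices, giving width 1; this decomposition certifies tw(G) ≤ 1. Since G has at least one edge (e.g. 6–0), it is not an edgeless graph, so tw(G) ≥ 1. Therefore the treewidth is 1.

1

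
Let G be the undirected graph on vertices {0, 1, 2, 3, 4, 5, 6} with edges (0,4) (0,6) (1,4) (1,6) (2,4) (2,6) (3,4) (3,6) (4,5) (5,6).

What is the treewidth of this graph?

2

A width-2 tree decomposition is:
Bags: B1 = {2, 4, 6}  B2 = {3, 4, 6}  B3 = {4, 5, 6}  B4 = {0, 4, 6}  B5 = {1, 4, 6}
Tree: B1–B2, B2–B3, B3–B4, B4–B5
The largest bag has 3 vertices, giving width 2; this decomposition certifies tw(G) ≤ 2. The edges 6–2–4–3–6 form a cycle, so G is not a tree and its treewidth is at least 2. Therefore the treewidth is 2.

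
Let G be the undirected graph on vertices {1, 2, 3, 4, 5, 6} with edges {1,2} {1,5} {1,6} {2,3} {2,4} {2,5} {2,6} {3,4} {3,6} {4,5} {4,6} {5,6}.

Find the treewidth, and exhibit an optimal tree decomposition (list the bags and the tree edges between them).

Each bag holds 4 vertices, so the decomposition has width 3, which upper-bounds the treewidth. Conversely, {1, 2, 5, 6} is a clique of size 4, and the vertices of any clique must share a bag in every tree decomposition; so some bag has ≥ 4 vertices and tw(G) ≥ 3. Therefore the treewidth is 3.

Treewidth 3.
One optimal decomposition is:
Bags: B1 = {2, 3, 4, 6}  B2 = {2, 4, 5, 6}  B3 = {1, 2, 5, 6}
Tree: B1–B2, B2–B3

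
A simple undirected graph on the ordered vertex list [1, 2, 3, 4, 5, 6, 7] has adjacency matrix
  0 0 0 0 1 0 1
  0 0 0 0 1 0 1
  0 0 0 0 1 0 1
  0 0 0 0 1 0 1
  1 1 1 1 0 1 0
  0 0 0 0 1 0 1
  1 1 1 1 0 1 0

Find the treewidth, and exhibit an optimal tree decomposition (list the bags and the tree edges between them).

Treewidth 2.
One such decomposition:
Bags: B1 = {5, 6, 7}  B2 = {4, 5, 7}  B3 = {3, 5, 7}  B4 = {2, 5, 7}  B5 = {1, 5, 7}
Tree: B1–B2, B2–B3, B3–B4, B4–B5

Every bag has size at most 3, so the width is 3 − 1 = 2 and tw(G) ≤ 2. Since 5–6–7–4–5 is a cycle in G, G is not acyclic. Forests are exactly the graphs of treewidth ≤ 1, so tw(G) ≥ 2. Hence tw(G) = 2 exactly.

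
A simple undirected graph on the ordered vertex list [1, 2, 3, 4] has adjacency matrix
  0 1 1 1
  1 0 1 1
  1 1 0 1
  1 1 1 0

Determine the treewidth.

3

A width-3 tree decomposition is:
Bags: B1 = {1, 2, 3, 4}
Tree: (single bag)
With just one bag of size 4, the width is 4 − 1 = 3, so tw(G) ≤ 3. For the lower bound, the 4 vertices {1, 2, 3, 4} are pairwise adjacent, and any tree decomposition puts a clique entirely inside one bag — forcing width ≥ 3. Hence tw(G) = 3 exactly.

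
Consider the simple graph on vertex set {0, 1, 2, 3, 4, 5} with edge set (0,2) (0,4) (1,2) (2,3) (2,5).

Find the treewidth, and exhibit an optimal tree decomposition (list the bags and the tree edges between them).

Each bag holds 2 vertices, so the decomposition has width 1, which upper-bounds the treewidth. Any graph with an edge has treewidth ≥ 1, and G has the edge 2–1. Combining the bounds, tw(G) = 1.

Treewidth 1.
One such decomposition:
Bags: B1 = {1, 2}  B2 = {0, 2}  B3 = {2, 3}  B4 = {2, 5}  B5 = {0, 4}
Tree: B1–B2, B1–B3, B3–B4, B2–B5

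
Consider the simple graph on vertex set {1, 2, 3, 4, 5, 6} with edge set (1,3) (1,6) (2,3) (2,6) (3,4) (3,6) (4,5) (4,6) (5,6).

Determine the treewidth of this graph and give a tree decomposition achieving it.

Treewidth 2.
Bags: B1 = {3, 4, 6}  B2 = {2, 3, 6}  B3 = {4, 5, 6}  B4 = {1, 3, 6}
Tree: B1–B2, B1–B3, B1–B4

The largest bag has 3 vertices, giving width 2; this decomposition certifies tw(G) ≤ 2. For the lower bound, the 3 vertices {1, 3, 6} are pairwise adjacent, and any tree decomposition puts a clique entirely inside one bag — forcing width ≥ 2. Hence tw(G) = 2 exactly.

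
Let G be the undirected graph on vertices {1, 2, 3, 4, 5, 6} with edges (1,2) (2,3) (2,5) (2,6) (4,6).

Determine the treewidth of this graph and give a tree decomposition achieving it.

Treewidth 1.
One optimal decomposition is:
Bags: B1 = {2, 5}  B2 = {2, 6}  B3 = {1, 2}  B4 = {2, 3}  B5 = {4, 6}
Tree: B1–B2, B1–B3, B3–B4, B2–B5

Each bag holds 2 vertices, so the decomposition has width 1, which upper-bounds the treewidth. G has an edge, so its treewidth is at least 1. Combining the bounds, tw(G) = 1.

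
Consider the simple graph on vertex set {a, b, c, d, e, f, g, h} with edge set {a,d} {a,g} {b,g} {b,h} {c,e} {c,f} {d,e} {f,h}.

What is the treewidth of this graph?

2

A width-2 tree decomposition is:
Bags: B1 = {a, b, g}  B2 = {a, b, h}  B3 = {a, f, h}  B4 = {a, c, f}  B5 = {a, c, e}  B6 = {a, d, e}
Tree: B1–B2, B2–B3, B3–B4, B4–B5, B5–B6
Each bag holds 3 vertices, so the decomposition has width 2, which upper-bounds the treewidth. Since a–g–b–h–f–c–e–d–a is a cycle in G, G is not acyclic. Forests are exactly the graphs of treewidth ≤ 1, so tw(G) ≥ 2. The upper and lower bounds meet at 2, so that is the treewidth.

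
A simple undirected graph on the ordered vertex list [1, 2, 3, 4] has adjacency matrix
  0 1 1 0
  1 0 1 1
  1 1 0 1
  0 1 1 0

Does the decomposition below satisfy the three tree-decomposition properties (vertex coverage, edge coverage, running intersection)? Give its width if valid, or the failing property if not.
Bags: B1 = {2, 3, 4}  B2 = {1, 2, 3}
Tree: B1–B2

Yes; width 2.

Vertex coverage: the bags together contain {1, 2, 3, 4}, the full vertex set. Edge coverage: each edge of G has both endpoints in at least one bag. Running intersection: for every vertex, the bags containing it form a connected subtree. All three properties hold, so this is a valid tree decomposition of width max|bag| − 1 = 2, and hence tw(G) ≤ 2.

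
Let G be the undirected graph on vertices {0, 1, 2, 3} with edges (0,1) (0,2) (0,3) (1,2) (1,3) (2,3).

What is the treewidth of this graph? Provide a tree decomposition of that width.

With just one bag of size 4, the width is 4 − 1 = 3, so tw(G) ≤ 3. For the lower bound, the 4 vertices {0, 1, 2, 3} are pairwise adjacent, and any tree decomposition puts a clique entirely inside one bag — forcing width ≥ 3. Therefore the treewidth is 3.

Treewidth 3.
One such decomposition:
Bags: B1 = {0, 1, 2, 3}
Tree: (single bag)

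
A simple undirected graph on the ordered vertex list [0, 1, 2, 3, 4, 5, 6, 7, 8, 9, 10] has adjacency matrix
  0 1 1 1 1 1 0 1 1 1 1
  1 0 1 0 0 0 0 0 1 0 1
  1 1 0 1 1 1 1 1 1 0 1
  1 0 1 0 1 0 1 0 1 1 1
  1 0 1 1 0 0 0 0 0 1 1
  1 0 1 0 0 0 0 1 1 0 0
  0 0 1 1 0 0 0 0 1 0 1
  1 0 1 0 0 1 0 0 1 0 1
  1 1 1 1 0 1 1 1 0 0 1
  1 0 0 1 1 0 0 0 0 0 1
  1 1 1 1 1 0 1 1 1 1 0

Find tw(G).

4

A width-4 tree decomposition is:
Bags: B1 = {0, 1, 2, 8, 10}  B2 = {0, 2, 7, 8, 10}  B3 = {0, 2, 3, 8, 10}  B4 = {0, 2, 3, 4, 10}  B5 = {0, 2, 5, 7, 8}  B6 = {2, 3, 6, 8, 10}  B7 = {0, 3, 4, 9, 10}
Tree: B1–B2, B2–B3, B3–B4, B2–B5, B3–B6, B4–B7
Every bag has size at most 5, so the width is 5 − 1 = 4 and tw(G) ≤ 4. For the lower bound, the 5 vertices {0, 3, 4, 9, 10} are pairwise adjacent, and any tree decomposition puts a clique entirely inside one bag — forcing width ≥ 4. The upper and lower bounds meet at 4, so that is the treewidth.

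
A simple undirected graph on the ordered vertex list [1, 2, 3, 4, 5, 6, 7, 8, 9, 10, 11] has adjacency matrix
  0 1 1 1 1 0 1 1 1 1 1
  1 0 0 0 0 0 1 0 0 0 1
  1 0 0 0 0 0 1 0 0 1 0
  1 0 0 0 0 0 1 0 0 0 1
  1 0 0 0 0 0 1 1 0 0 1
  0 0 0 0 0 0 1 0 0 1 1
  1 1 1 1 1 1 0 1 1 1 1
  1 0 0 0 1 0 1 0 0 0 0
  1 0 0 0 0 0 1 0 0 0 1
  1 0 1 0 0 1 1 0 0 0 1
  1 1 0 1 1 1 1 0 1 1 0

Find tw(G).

A width-3 tree decomposition is:
Bags: B1 = {1, 5, 7, 11}  B2 = {1, 7, 10, 11}  B3 = {1, 7, 9, 11}  B4 = {1, 2, 7, 11}  B5 = {6, 7, 10, 11}  B6 = {1, 4, 7, 11}  B7 = {1, 5, 7, 8}  B8 = {1, 3, 7, 10}
Tree: B1–B2, B2–B3, B1–B4, B2–B5, B2–B6, B1–B7, B2–B8
Each bag holds 4 vertices, so the decomposition has width 3, which upper-bounds the treewidth. For the lower bound, the 4 vertices {1, 5, 7, 8} are pairwise adjacent, and any tree decomposition puts a clique entirely inside one bag — forcing width ≥ 3. Hence tw(G) = 3 exactly.

3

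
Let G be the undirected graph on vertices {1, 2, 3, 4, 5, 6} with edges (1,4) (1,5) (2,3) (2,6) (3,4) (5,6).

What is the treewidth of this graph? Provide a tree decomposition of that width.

Treewidth 2.
One such decomposition:
Bags: B1 = {2, 3, 4}  B2 = {2, 4, 6}  B3 = {4, 5, 6}  B4 = {1, 4, 5}
Tree: B1–B2, B2–B3, B3–B4

Each bag holds 3 vertices, so the decomposition has width 2, which upper-bounds the treewidth. The edges 4–3–2–6–5–1–4 form a cycle, so G is not a tree and its treewidth is at least 2. Therefore the treewidth is 2.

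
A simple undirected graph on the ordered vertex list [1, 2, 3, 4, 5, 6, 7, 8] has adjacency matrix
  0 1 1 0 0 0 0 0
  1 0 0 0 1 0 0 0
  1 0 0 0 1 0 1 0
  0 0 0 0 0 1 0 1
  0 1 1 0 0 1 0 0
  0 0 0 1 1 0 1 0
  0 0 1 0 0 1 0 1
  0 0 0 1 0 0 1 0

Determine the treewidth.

A width-2 tree decomposition is:
Bags: B1 = {4, 7, 8}  B2 = {4, 6, 7}  B3 = {3, 6, 7}  B4 = {3, 5, 6}  B5 = {1, 3, 5}  B6 = {1, 2, 5}
Tree: B1–B2, B2–B3, B3–B4, B4–B5, B5–B6
Each bag holds 3 vertices, so the decomposition has width 2, which upper-bounds the treewidth. For the lower bound, G contains the cycle 8–4–6–7–8, so G is not a forest; only forests have treewidth ≤ 1, hence tw(G) ≥ 2. The upper and lower bounds meet at 2, so that is the treewidth.

2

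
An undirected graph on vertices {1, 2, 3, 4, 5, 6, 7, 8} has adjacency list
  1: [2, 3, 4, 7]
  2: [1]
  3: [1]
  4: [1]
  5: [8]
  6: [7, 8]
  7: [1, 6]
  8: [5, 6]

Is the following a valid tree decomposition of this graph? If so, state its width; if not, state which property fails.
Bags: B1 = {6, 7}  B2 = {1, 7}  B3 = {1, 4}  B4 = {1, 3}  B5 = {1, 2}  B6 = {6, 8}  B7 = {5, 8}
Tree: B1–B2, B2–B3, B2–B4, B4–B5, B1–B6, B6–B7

Checking the three conditions: (i) the bags cover all of {1, 2, 3, 4, 5, 6, 7, 8}; (ii) for each edge, some bag contains both endpoints; (iii) the bags containing any fixed vertex form a subtree. All hold, so the decomposition is valid with width 2 − 1 = 1.

Yes; width 1.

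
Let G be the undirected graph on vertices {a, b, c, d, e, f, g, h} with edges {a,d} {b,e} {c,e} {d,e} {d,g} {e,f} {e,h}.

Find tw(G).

A width-1 tree decomposition is:
Bags: B1 = {b, e}  B2 = {e, h}  B3 = {d, e}  B4 = {e, f}  B5 = {d, g}  B6 = {c, e}  B7 = {a, d}
Tree: B1–B2, B2–B3, B3–B4, B3–B5, B2–B6, B3–B7
Every bag has size at most 2, so the width is 2 − 1 = 1 and tw(G) ≤ 1. G has an edge, so its treewidth is at least 1. Combining the bounds, tw(G) = 1.

1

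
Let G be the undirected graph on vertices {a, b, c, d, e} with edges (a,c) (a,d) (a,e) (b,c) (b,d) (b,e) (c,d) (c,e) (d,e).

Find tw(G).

3

A width-3 tree decomposition is:
Bags: B1 = {b, c, d, e}  B2 = {a, c, d, e}
Tree: B1–B2
Each bag holds 4 vertices, so the decomposition has width 3, which upper-bounds the treewidth. For the lower bound, the 4 vertices {a, c, d, e} are pairwise adjacent, and any tree decomposition puts a clique entirely inside one bag — forcing width ≥ 3. Therefore the treewidth is 3.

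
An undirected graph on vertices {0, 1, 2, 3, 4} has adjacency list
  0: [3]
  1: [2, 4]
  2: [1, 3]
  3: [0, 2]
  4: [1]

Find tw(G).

A width-1 tree decomposition is:
Bags: B1 = {2, 3}  B2 = {1, 2}  B3 = {0, 3}  B4 = {1, 4}
Tree: B1–B2, B1–B3, B2–B4
The largest bag has 2 vertices, giving width 1; this decomposition certifies tw(G) ≤ 1. Any graph with an edge has treewidth ≥ 1, and G has the edge 3–2. Therefore the treewidth is 1.

1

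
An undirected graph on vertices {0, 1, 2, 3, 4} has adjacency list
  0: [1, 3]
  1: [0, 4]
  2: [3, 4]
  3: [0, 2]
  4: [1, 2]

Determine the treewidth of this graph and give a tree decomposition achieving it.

Treewidth 2.
Bags: B1 = {0, 1, 4}  B2 = {0, 3, 4}  B3 = {2, 3, 4}
Tree: B1–B2, B2–B3

Each bag holds 3 vertices, so the decomposition has width 2, which upper-bounds the treewidth. For the lower bound, G contains the cycle 4–1–0–3–2–4, so G is not a forest; only forests have treewidth ≤ 1, hence tw(G) ≥ 2. The upper and lower bounds meet at 2, so that is the treewidth.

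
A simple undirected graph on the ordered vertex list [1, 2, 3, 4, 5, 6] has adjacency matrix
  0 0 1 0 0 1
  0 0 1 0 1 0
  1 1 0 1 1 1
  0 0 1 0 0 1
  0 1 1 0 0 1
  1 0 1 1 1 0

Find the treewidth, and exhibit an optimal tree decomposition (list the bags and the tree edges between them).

Every bag has size at most 3, so the width is 3 − 1 = 2 and tw(G) ≤ 2. Conversely, {2, 3, 5} is a clique of size 3, and the vertices of any clique must share a bag in every tree decomposition; so some bag has ≥ 3 vertices and tw(G) ≥ 2. The upper and lower bounds meet at 2, so that is the treewidth.

Treewidth 2.
One optimal decomposition is:
Bags: B1 = {3, 5, 6}  B2 = {1, 3, 6}  B3 = {2, 3, 5}  B4 = {3, 4, 6}
Tree: B1–B2, B1–B3, B2–B4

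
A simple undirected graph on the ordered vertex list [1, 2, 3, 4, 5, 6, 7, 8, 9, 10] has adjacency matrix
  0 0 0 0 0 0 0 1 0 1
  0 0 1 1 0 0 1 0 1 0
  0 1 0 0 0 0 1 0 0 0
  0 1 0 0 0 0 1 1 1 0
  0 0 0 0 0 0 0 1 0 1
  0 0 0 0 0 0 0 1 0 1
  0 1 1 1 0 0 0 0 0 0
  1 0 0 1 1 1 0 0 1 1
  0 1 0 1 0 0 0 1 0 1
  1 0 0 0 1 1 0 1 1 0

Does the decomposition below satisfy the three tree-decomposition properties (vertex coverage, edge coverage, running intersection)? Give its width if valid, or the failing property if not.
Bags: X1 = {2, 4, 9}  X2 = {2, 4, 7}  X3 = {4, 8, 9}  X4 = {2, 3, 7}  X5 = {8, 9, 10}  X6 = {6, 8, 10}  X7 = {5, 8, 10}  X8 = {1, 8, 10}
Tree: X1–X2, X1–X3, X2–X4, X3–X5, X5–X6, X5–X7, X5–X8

Yes; width 2.

Every vertex of G appears in some bag (union = {1, 2, 3, 4, 5, 6, 7, 8, 9, 10}); every edge is covered by a bag; and for each vertex v the set of bags containing v is connected in the bag tree. The decomposition is therefore valid. The largest bag has 3 vertices, so the width is 2.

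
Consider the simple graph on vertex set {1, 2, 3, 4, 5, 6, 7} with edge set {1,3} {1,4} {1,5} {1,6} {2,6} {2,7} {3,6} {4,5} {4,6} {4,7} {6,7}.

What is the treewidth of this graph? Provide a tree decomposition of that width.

The largest bag has 3 vertices, giving width 2; this decomposition certifies tw(G) ≤ 2. For the lower bound, the 3 vertices {1, 4, 5} are pairwise adjacent, and any tree decomposition puts a clique entirely inside one bag — forcing width ≥ 2. Hence tw(G) = 2 exactly.

Treewidth 2.
Bags: B1 = {1, 4, 6}  B2 = {4, 6, 7}  B3 = {1, 3, 6}  B4 = {2, 6, 7}  B5 = {1, 4, 5}
Tree: B1–B2, B1–B3, B2–B4, B1–B5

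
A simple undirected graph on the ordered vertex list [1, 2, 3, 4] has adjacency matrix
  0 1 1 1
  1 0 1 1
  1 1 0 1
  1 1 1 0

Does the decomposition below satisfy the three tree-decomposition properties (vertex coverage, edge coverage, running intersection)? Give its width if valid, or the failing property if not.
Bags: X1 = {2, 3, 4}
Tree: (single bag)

No — vertex 1 appears in no bag.

A tree decomposition must satisfy three properties: every vertex lies in some bag; for every edge, both endpoints lie together in some bag; and for every vertex, the bags containing it form a connected subtree. Here vertex 1 appears in no bag, so the decomposition is invalid.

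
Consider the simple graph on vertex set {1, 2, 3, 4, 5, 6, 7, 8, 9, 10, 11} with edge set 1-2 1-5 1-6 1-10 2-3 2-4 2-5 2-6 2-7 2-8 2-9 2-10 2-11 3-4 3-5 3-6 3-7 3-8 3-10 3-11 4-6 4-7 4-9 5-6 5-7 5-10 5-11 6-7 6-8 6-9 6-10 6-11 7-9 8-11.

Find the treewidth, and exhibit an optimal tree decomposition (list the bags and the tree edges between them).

Treewidth 4.
One such decomposition:
Bags: B1 = {2, 3, 5, 6, 10}  B2 = {2, 3, 5, 6, 7}  B3 = {2, 3, 5, 6, 11}  B4 = {1, 2, 5, 6, 10}  B5 = {2, 3, 6, 8, 11}  B6 = {2, 3, 4, 6, 7}  B7 = {2, 4, 6, 7, 9}
Tree: B1–B2, B2–B3, B1–B4, B3–B5, B2–B6, B6–B7

The largest bag has 5 vertices, giving width 4; this decomposition certifies tw(G) ≤ 4. Conversely, {1, 2, 5, 6, 10} is a clique of size 5, and the vertices of any clique must share a bag in every tree decomposition; so some bag has ≥ 5 vertices and tw(G) ≥ 4. Combining the bounds, tw(G) = 4.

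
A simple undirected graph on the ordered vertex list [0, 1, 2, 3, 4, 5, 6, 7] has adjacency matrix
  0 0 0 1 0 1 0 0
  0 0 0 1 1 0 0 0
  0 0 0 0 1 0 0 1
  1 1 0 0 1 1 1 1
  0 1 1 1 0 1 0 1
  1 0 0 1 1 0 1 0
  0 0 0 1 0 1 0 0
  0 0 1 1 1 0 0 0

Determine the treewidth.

2

A width-2 tree decomposition is:
Bags: B1 = {3, 4, 5}  B2 = {0, 3, 5}  B3 = {3, 4, 7}  B4 = {2, 4, 7}  B5 = {3, 5, 6}  B6 = {1, 3, 4}
Tree: B1–B2, B1–B3, B3–B4, B2–B5, B3–B6
Every bag has size at most 3, so the width is 3 − 1 = 2 and tw(G) ≤ 2. Conversely, {2, 4, 7} is a clique of size 3, and the vertices of any clique must share a bag in every tree decomposition; so some bag has ≥ 3 vertices and tw(G) ≥ 2. The upper and lower bounds meet at 2, so that is the treewidth.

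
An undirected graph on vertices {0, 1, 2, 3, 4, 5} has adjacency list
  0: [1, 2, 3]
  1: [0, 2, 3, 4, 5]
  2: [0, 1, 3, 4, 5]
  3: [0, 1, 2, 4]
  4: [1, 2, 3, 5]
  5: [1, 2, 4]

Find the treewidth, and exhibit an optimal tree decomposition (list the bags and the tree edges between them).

Treewidth 3.
One optimal decomposition is:
Bags: B1 = {1, 2, 3, 4}  B2 = {1, 2, 4, 5}  B3 = {0, 1, 2, 3}
Tree: B1–B2, B1–B3

Each bag holds 4 vertices, so the decomposition has width 3, which upper-bounds the treewidth. On the other hand G contains the 4-clique {0, 1, 2, 3}. A clique must lie in a single bag of any decomposition, so no decomposition can have width below 3. Therefore the treewidth is 3.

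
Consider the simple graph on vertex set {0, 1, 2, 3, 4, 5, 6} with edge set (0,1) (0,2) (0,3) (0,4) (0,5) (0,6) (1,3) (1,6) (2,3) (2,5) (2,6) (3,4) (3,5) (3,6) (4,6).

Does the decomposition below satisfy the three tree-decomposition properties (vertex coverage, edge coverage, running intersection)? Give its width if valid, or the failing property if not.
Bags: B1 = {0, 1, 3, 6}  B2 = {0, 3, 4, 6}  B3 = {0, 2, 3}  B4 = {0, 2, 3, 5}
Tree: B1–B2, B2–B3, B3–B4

A tree decomposition must satisfy three properties: every vertex lies in some bag; for every edge, both endpoints lie together in some bag; and for every vertex, the bags containing it form a connected subtree. Here edge (6,2) lies in no bag, so the decomposition is invalid.

No — edge (6,2) lies in no bag.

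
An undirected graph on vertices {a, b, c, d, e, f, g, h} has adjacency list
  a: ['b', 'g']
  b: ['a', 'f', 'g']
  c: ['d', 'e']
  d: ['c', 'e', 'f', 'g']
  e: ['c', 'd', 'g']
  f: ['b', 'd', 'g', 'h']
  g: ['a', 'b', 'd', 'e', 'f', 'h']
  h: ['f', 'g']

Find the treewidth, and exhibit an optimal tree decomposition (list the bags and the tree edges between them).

Each bag holds 3 vertices, so the decomposition has width 2, which upper-bounds the treewidth. For the lower bound, the 3 vertices {a, b, g} are pairwise adjacent, and any tree decomposition puts a clique entirely inside one bag — forcing width ≥ 2. The upper and lower bounds meet at 2, so that is the treewidth.

Treewidth 2.
One optimal decomposition is:
Bags: B1 = {f, g, h}  B2 = {b, f, g}  B3 = {a, b, g}  B4 = {d, f, g}  B5 = {d, e, g}  B6 = {c, d, e}
Tree: B1–B2, B2–B3, B2–B4, B4–B5, B5–B6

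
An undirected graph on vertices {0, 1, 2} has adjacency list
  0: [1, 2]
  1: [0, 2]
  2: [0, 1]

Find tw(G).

2

A width-2 tree decomposition is:
Bags: B1 = {0, 1, 2}
Tree: (single bag)
A single bag containing all 3 vertices is trivially a valid decomposition of width 2. For the lower bound, the 3 vertices {0, 1, 2} are pairwise adjacent, and any tree decomposition puts a clique entirely inside one bag — forcing width ≥ 2. Hence tw(G) = 2 exactly.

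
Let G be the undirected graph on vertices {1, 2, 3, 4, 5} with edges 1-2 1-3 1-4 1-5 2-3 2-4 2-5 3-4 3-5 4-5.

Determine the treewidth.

A width-4 tree decomposition is:
Bags: B1 = {1, 2, 3, 4, 5}
Tree: (single bag)
With just one bag of size 5, the width is 5 − 1 = 4, so tw(G) ≤ 4. For the lower bound, the 5 vertices {1, 2, 3, 4, 5} are pairwise adjacent, and any tree decomposition puts a clique entirely inside one bag — forcing width ≥ 4. The upper and lower bounds meet at 4, so that is the treewidth.

4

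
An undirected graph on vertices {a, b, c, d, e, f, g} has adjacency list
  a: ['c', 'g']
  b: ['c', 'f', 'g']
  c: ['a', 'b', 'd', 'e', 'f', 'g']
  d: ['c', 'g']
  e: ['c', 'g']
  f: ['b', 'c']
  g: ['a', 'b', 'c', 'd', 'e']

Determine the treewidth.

2

A width-2 tree decomposition is:
Bags: B1 = {c, d, g}  B2 = {b, c, g}  B3 = {a, c, g}  B4 = {b, c, f}  B5 = {c, e, g}
Tree: B1–B2, B1–B3, B2–B4, B2–B5
The largest bag has 3 vertices, giving width 2; this decomposition certifies tw(G) ≤ 2. On the other hand G contains the 3-clique {c, d, g}. A clique must lie in a single bag of any decomposition, so no decomposition can have width below 2. The upper and lower bounds meet at 2, so that is the treewidth.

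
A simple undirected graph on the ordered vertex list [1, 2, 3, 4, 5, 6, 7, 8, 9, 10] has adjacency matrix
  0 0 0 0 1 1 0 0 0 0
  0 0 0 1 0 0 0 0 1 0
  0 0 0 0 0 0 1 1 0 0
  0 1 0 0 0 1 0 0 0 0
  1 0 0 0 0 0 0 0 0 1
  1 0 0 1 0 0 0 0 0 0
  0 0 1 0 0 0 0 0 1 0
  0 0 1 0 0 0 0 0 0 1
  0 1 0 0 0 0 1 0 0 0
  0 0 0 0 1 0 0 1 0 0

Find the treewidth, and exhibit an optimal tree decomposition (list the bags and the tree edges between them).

Treewidth 2.
Bags: B1 = {1, 5, 10}  B2 = {1, 6, 10}  B3 = {4, 6, 10}  B4 = {2, 4, 10}  B5 = {2, 9, 10}  B6 = {7, 9, 10}  B7 = {3, 7, 10}  B8 = {3, 8, 10}
Tree: B1–B2, B2–B3, B3–B4, B4–B5, B5–B6, B6–B7, B7–B8

Every bag has size at most 3, so the width is 3 − 1 = 2 and tw(G) ≤ 2. Since 10–5–1–6–4–2–9–7–3–8–10 is a cycle in G, G is not acyclic. Forests are exactly the graphs of treewidth ≤ 1, so tw(G) ≥ 2. Therefore the treewidth is 2.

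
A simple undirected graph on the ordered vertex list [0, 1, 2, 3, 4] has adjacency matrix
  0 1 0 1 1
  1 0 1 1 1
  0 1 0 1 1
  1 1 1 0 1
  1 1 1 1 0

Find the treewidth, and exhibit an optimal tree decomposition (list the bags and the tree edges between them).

The largest bag has 4 vertices, giving width 3; this decomposition certifies tw(G) ≤ 3. On the other hand G contains the 4-clique {0, 1, 3, 4}. A clique must lie in a single bag of any decomposition, so no decomposition can have width below 3. Hence tw(G) = 3 exactly.

Treewidth 3.
One optimal decomposition is:
Bags: B1 = {1, 2, 3, 4}  B2 = {0, 1, 3, 4}
Tree: B1–B2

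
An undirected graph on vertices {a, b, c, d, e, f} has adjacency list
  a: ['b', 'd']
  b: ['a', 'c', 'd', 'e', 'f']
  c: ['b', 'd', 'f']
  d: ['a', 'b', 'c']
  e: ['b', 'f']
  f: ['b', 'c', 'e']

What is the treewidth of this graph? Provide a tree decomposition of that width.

Treewidth 2.
One optimal decomposition is:
Bags: B1 = {b, c, d}  B2 = {b, c, f}  B3 = {a, b, d}  B4 = {b, e, f}
Tree: B1–B2, B1–B3, B2–B4

Each bag holds 3 vertices, so the decomposition has width 2, which upper-bounds the treewidth. On the other hand G contains the 3-clique {b, c, d}. A clique must lie in a single bag of any decomposition, so no decomposition can have width below 2. Combining the bounds, tw(G) = 2.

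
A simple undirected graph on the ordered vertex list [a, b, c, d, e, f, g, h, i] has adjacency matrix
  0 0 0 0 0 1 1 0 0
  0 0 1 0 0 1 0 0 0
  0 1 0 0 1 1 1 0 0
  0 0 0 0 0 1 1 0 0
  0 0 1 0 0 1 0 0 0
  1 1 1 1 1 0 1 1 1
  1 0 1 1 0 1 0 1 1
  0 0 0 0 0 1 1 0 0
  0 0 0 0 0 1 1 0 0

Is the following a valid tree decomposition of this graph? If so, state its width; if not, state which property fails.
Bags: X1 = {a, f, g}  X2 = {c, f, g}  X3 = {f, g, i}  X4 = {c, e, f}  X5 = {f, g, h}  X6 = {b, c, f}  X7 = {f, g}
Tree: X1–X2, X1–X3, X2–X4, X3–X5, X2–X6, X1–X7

No — vertex d appears in no bag.

A tree decomposition must satisfy three properties: every vertex lies in some bag; for every edge, both endpoints lie together in some bag; and for every vertex, the bags containing it form a connected subtree. Here vertex d appears in no bag, so the decomposition is invalid.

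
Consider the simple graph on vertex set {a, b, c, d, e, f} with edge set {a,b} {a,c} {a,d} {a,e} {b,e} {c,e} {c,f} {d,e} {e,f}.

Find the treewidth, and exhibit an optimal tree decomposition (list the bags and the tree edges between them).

Treewidth 2.
One optimal decomposition is:
Bags: B1 = {a, c, e}  B2 = {c, e, f}  B3 = {a, b, e}  B4 = {a, d, e}
Tree: B1–B2, B1–B3, B3–B4

Every bag has size at most 3, so the width is 3 − 1 = 2 and tw(G) ≤ 2. On the other hand G contains the 3-clique {a, d, e}. A clique must lie in a single bag of any decomposition, so no decomposition can have width below 2. Combining the bounds, tw(G) = 2.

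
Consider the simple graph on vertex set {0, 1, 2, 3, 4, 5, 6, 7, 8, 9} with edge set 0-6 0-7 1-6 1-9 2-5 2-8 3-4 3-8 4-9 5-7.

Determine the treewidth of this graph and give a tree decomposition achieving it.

Every bag has size at most 3, so the width is 3 − 1 = 2 and tw(G) ≤ 2. Since 1–9–4–3–8–2–5–7–0–6–1 is a cycle in G, G is not acyclic. Forests are exactly the graphs of treewidth ≤ 1, so tw(G) ≥ 2. The upper and lower bounds meet at 2, so that is the treewidth.

Treewidth 2.
One such decomposition:
Bags: B1 = {1, 4, 9}  B2 = {1, 3, 4}  B3 = {1, 3, 8}  B4 = {1, 2, 8}  B5 = {1, 2, 5}  B6 = {1, 5, 7}  B7 = {0, 1, 7}  B8 = {0, 1, 6}
Tree: B1–B2, B2–B3, B3–B4, B4–B5, B5–B6, B6–B7, B7–B8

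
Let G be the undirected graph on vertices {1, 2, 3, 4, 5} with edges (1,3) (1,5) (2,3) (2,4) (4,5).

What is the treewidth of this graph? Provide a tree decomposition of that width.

Each bag holds 3 vertices, so the decomposition has width 2, which upper-bounds the treewidth. The edges 3–2–4–5–1–3 form a cycle, so G is not a tree and its treewidth is at least 2. The upper and lower bounds meet at 2, so that is the treewidth.

Treewidth 2.
One optimal decomposition is:
Bags: B1 = {2, 3, 4}  B2 = {3, 4, 5}  B3 = {1, 3, 5}
Tree: B1–B2, B2–B3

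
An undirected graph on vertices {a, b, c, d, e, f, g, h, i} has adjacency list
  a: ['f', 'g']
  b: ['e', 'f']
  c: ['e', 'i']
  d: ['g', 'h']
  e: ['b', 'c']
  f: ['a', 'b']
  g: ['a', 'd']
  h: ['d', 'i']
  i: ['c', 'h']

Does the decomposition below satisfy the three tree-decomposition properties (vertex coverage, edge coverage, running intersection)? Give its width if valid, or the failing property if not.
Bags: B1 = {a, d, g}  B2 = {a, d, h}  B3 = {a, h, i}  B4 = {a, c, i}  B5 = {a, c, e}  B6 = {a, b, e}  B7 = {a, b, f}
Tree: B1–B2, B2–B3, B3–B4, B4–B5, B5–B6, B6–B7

Checking the three conditions: (i) the bags cover all of {a, b, c, d, e, f, g, h, i}; (ii) for each edge, some bag contains both endpoints; (iii) the bags containing any fixed vertex form a subtree. All hold, so the decomposition is valid with width 3 − 1 = 2.

Yes; width 2.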